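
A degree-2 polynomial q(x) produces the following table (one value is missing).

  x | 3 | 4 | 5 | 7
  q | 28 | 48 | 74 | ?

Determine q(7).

The 3 known values determine q uniquely (degree ≤ 2).
Evaluate each Lagrange basis at x = 7:
L_0(7) = (3)·(2)/[(-1)·(-2)] = 3
L_1(7) = (4)·(2)/[(1)·(-1)] = -8
L_2(7) = (4)·(3)/[(2)·(1)] = 6
Sum: 28·(3) + 48·(-8) + 74·(6) = 144

144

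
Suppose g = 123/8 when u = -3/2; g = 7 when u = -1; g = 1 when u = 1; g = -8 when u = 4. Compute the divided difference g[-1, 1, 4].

0

g[-1,1] = (1 - 7) / (1 - (-1)) = -3
g[1,4] = (-8 - 1) / (4 - 1) = -3
g[-1,1,4] = (-3 - (-3)) / (4 - (-1)) = 0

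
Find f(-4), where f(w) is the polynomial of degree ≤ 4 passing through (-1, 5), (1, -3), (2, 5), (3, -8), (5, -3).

Evaluate each Lagrange basis at w = -4:
L_0(-4) = (-5)·(-6)·(-7)·(-9)/[(-2)·(-3)·(-4)·(-6)] = 105/8
L_1(-4) = (-3)·(-6)·(-7)·(-9)/[(2)·(-1)·(-2)·(-4)] = -567/8
L_2(-4) = (-3)·(-5)·(-7)·(-9)/[(3)·(1)·(-1)·(-3)] = 105
L_3(-4) = (-3)·(-5)·(-6)·(-9)/[(4)·(2)·(1)·(-2)] = -405/8
L_4(-4) = (-3)·(-5)·(-6)·(-7)/[(6)·(4)·(3)·(2)] = 35/8
Sum: 5·(105/8) + (-3)·(-567/8) + 5·(105) + (-8)·(-405/8) + (-3)·(35/8) = 9561/8

9561/8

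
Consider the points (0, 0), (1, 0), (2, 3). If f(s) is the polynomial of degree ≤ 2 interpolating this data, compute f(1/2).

Evaluate each Lagrange basis at s = 1/2:
L_0(1/2) = (-1/2)·(-3/2)/[(-1)·(-2)] = 3/8
L_1(1/2) = (1/2)·(-3/2)/[(1)·(-1)] = 3/4
L_2(1/2) = (1/2)·(-1/2)/[(2)·(1)] = -1/8
Sum: 0 + 0 + 3·(-1/8) = -3/8

-3/8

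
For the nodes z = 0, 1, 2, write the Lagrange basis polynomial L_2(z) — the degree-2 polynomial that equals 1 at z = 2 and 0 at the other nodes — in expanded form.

L_2(z) = (1/2)z^2 - (1/2)z

L_2(z) = z(z - 1) / [(2)·(1)]
       = (z^2 - z) / (2)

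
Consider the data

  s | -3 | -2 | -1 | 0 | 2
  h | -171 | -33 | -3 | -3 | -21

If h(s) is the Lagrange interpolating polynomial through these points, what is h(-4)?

-543

Evaluate each Lagrange basis at s = -4:
L_0(-4) = (-2)·(-3)·(-4)·(-6)/[(-1)·(-2)·(-3)·(-5)] = 24/5
L_1(-4) = (-1)·(-3)·(-4)·(-6)/[(1)·(-1)·(-2)·(-4)] = -9
L_2(-4) = (-1)·(-2)·(-4)·(-6)/[(2)·(1)·(-1)·(-3)] = 8
L_3(-4) = (-1)·(-2)·(-3)·(-6)/[(3)·(2)·(1)·(-2)] = -3
L_4(-4) = (-1)·(-2)·(-3)·(-4)/[(5)·(4)·(3)·(2)] = 1/5
Sum: (-171)·(24/5) + (-33)·(-9) + (-3)·(8) + (-3)·(-3) + (-21)·(1/5) = -543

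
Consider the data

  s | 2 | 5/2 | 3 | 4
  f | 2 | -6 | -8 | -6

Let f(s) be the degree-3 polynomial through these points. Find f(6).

Using Newton's divided-difference form:
f[2,5/2] = (-6 - 2) / (5/2 - 2) = -16
f[5/2,3] = (-8 - (-6)) / (3 - 5/2) = -4
f[3,4] = (-6 - (-8)) / (4 - 3) = 2
f[2,5/2,3] = (-4 - (-16)) / (3 - 2) = 12
f[5/2,3,4] = (2 - (-4)) / (4 - 5/2) = 4
f[2,5/2,3,4] = (4 - 12) / (4 - 2) = -4
f(6) = 2 + (-16)·(4) + 12·(4)·(7/2) + (-4)·(4)·(7/2)·(3) = -62

-62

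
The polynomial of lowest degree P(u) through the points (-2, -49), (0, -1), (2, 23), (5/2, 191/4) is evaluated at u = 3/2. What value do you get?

Using Newton's divided-difference form:
P[-2,0] = (-1 - (-49)) / (0 - (-2)) = 24
P[0,2] = (23 - (-1)) / (2 - 0) = 12
P[2,5/2] = (191/4 - 23) / (5/2 - 2) = 99/2
P[-2,0,2] = (12 - 24) / (2 - (-2)) = -3
P[0,2,5/2] = (99/2 - 12) / (5/2 - 0) = 15
P[-2,0,2,5/2] = (15 - (-3)) / (5/2 - (-2)) = 4
P(3/2) = -49 + 24·(7/2) + (-3)·(7/2)·(3/2) + 4·(7/2)·(3/2)·(-1/2) = 35/4

35/4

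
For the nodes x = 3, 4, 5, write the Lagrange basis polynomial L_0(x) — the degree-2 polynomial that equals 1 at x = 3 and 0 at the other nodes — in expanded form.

L_0(x) = (1/2)x^2 - (9/2)x + 10

L_0(x) = (x - 4)(x - 5) / [(-1)·(-2)]
       = (x^2 - 9x + 20) / (2)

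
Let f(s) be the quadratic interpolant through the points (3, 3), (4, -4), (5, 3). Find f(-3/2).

831/4

Evaluate each Lagrange basis at s = -3/2:
L_0(-3/2) = (-11/2)·(-13/2)/[(-1)·(-2)] = 143/8
L_1(-3/2) = (-9/2)·(-13/2)/[(1)·(-1)] = -117/4
L_2(-3/2) = (-9/2)·(-11/2)/[(2)·(1)] = 99/8
Sum: 3·(143/8) + (-4)·(-117/4) + 3·(99/8) = 831/4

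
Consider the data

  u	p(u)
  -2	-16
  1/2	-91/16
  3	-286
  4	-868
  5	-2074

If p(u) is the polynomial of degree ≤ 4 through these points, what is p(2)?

-64

Using Newton's divided-difference form:
p[-2,1/2] = (-91/16 - (-16)) / (1/2 - (-2)) = 33/8
p[1/2,3] = (-286 - (-91/16)) / (3 - 1/2) = -897/8
p[3,4] = (-868 - (-286)) / (4 - 3) = -582
p[4,5] = (-2074 - (-868)) / (5 - 4) = -1206
p[-2,1/2,3] = (-897/8 - 33/8) / (3 - (-2)) = -93/4
p[1/2,3,4] = (-582 - (-897/8)) / (4 - 1/2) = -537/4
p[3,4,5] = (-1206 - (-582)) / (5 - 3) = -312
p[-2,1/2,3,4] = (-537/4 - (-93/4)) / (4 - (-2)) = -37/2
p[1/2,3,4,5] = (-312 - (-537/4)) / (5 - 1/2) = -79/2
p[-2,1/2,3,4,5] = (-79/2 - (-37/2)) / (5 - (-2)) = -3
p(2) = -16 + (33/8)·(4) + (-93/4)·(4)·(3/2) + (-37/2)·(4)·(3/2)·(-1) + (-3)·(4)·(3/2)·(-1)·(-2) = -64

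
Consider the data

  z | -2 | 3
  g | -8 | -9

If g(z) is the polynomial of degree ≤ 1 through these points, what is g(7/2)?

-91/10

L_0(7/2) = (1/2)/[(-5)] = -1/10
L_1(7/2) = (11/2)/[(5)] = 11/10
Sum: (-8)·(-1/10) + (-9)·(11/10) = -91/10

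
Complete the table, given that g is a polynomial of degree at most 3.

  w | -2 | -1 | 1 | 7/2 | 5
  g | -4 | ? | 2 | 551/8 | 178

The 4 known values determine g uniquely (degree ≤ 3).
Evaluate each Lagrange basis at w = -1:
L_0(-1) = (-2)·(-9/2)·(-6)/[(-3)·(-11/2)·(-7)] = 36/77
L_1(-1) = (1)·(-9/2)·(-6)/[(3)·(-5/2)·(-4)] = 9/10
L_2(-1) = (1)·(-2)·(-6)/[(11/2)·(5/2)·(-3/2)] = -32/55
L_3(-1) = (1)·(-2)·(-9/2)/[(7)·(4)·(3/2)] = 3/14
Sum: (-4)·(36/77) + 2·(9/10) + 551/8·(-32/55) + 178·(3/14) = -2

-2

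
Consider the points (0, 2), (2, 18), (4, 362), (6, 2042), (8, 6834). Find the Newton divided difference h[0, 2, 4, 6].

h[0,2] = (18 - 2) / (2 - 0) = 8
h[2,4] = (362 - 18) / (4 - 2) = 172
h[4,6] = (2042 - 362) / (6 - 4) = 840
h[0,2,4] = (172 - 8) / (4 - 0) = 41
h[2,4,6] = (840 - 172) / (6 - 2) = 167
h[0,2,4,6] = (167 - 41) / (6 - 0) = 21

21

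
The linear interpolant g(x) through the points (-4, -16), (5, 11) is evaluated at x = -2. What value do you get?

Evaluate each Lagrange basis at x = -2:
L_0(-2) = (-7)/[(-9)] = 7/9
L_1(-2) = (2)/[(9)] = 2/9
Sum: (-16)·(7/9) + 11·(2/9) = -10

-10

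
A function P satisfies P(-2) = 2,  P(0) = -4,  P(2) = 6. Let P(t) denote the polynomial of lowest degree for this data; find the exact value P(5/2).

Using Newton's divided-difference form:
P[-2,0] = (-4 - 2) / (0 - (-2)) = -3
P[0,2] = (6 - (-4)) / (2 - 0) = 5
P[-2,0,2] = (5 - (-3)) / (2 - (-2)) = 2
P(5/2) = 2 + (-3)·(9/2) + 2·(9/2)·(5/2) = 11

11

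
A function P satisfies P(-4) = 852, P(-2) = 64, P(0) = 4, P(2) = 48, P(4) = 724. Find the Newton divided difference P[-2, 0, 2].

13

P[-2,0] = (4 - 64) / (0 - (-2)) = -30
P[0,2] = (48 - 4) / (2 - 0) = 22
P[-2,0,2] = (22 - (-30)) / (2 - (-2)) = 13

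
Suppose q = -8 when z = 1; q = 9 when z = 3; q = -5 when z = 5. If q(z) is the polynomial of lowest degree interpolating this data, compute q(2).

35/8

Evaluate each Lagrange basis at z = 2:
L_0(2) = (-1)·(-3)/[(-2)·(-4)] = 3/8
L_1(2) = (1)·(-3)/[(2)·(-2)] = 3/4
L_2(2) = (1)·(-1)/[(4)·(2)] = -1/8
Sum: (-8)·(3/8) + 9·(3/4) + (-5)·(-1/8) = 35/8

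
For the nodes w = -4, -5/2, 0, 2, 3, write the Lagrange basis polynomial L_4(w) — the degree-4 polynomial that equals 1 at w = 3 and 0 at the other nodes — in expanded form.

L_4(w) = (w + 4)(w + 5/2)w(w - 2) / [(7)·(11/2)·(3)·(1)]
       = (w^4 + (9/2)w^3 - 3w^2 - 20w) / (231/2)

L_4(w) = (2/231)w^4 + (3/77)w^3 - (2/77)w^2 - (40/231)w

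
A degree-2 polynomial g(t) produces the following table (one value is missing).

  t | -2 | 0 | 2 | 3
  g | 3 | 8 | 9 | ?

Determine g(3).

The 3 known values determine g uniquely (degree ≤ 2).
L_0(3) = (3)·(1)/[(-2)·(-4)] = 3/8
L_1(3) = (5)·(1)/[(2)·(-2)] = -5/4
L_2(3) = (5)·(3)/[(4)·(2)] = 15/8
Sum: 3·(3/8) + 8·(-5/4) + 9·(15/8) = 8

8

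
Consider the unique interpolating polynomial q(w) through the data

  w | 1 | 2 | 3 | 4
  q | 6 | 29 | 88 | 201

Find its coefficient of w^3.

The leading coefficient equals the top divided difference q[1,2,3,4].
q[1,2] = (29 - 6) / (2 - 1) = 23
q[2,3] = (88 - 29) / (3 - 2) = 59
q[3,4] = (201 - 88) / (4 - 3) = 113
q[1,2,3] = (59 - 23) / (3 - 1) = 18
q[2,3,4] = (113 - 59) / (4 - 2) = 27
q[1,2,3,4] = (27 - 18) / (4 - 1) = 3

3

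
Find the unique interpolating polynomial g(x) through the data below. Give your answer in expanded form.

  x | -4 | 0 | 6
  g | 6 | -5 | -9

Newton's divided differences:
g[-4,0] = (-5 - 6) / (0 - (-4)) = -11/4
g[0,6] = (-9 - (-5)) / (6 - 0) = -2/3
g[-4,0,6] = (-2/3 - (-11/4)) / (6 - (-4)) = 5/24
g(x) = 6 + (-11/4)·(x + 4) + (5/24)·(x + 4)x
Expanding: g(x) = (5/24)x^2 - (23/12)x - 5

g(x) = (5/24)x^2 - (23/12)x - 5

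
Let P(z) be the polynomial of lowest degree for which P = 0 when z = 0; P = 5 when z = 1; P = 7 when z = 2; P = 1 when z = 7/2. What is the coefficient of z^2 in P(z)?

L_0(z) = (z - 1)(z - 2)(z - 7/2) / [-7] = -(1/7)z^3 + (13/14)z^2 - (25/14)z + 1
L_1(z) = z(z - 2)(z - 7/2) / [5/2] = (2/5)z^3 - (11/5)z^2 + (14/5)z
L_2(z) = z(z - 1)(z - 7/2) / [-3] = -(1/3)z^3 + (3/2)z^2 - (7/6)z
L_3(z) = z(z - 1)(z - 2) / [105/8] = (8/105)z^3 - (8/35)z^2 + (16/105)z
P(z) = 0·L_0 + 5·L_1 + 7·L_2 + 1·L_3
Only the coefficient of z^2 is needed; take it from each L_i and combine:
0·(13/14) + 5·(-11/5) + 7·(3/2) + 1·(-8/35) = -51/70

-51/70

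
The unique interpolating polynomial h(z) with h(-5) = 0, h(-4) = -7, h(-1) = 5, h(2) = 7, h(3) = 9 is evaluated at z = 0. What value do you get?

635/84

Evaluate each Lagrange basis at z = 0:
L_0(0) = (4)·(1)·(-2)·(-3)/[(-1)·(-4)·(-7)·(-8)] = 3/28
L_1(0) = (5)·(1)·(-2)·(-3)/[(1)·(-3)·(-6)·(-7)] = -5/21
L_2(0) = (5)·(4)·(-2)·(-3)/[(4)·(3)·(-3)·(-4)] = 5/6
L_3(0) = (5)·(4)·(1)·(-3)/[(7)·(6)·(3)·(-1)] = 10/21
L_4(0) = (5)·(4)·(1)·(-2)/[(8)·(7)·(4)·(1)] = -5/28
Sum: 0 + (-7)·(-5/21) + 5·(5/6) + 7·(10/21) + 9·(-5/28) = 635/84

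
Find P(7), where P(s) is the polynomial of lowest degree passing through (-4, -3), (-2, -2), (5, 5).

8

Evaluate each Lagrange basis at s = 7:
L_0(7) = (9)·(2)/[(-2)·(-9)] = 1
L_1(7) = (11)·(2)/[(2)·(-7)] = -11/7
L_2(7) = (11)·(9)/[(9)·(7)] = 11/7
Sum: (-3)·(1) + (-2)·(-11/7) + 5·(11/7) = 8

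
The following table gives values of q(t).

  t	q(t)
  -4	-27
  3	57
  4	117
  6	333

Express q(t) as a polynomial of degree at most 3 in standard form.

q(t) = t^3 + 3t^2 + 2t - 3

Build the Lagrange basis polynomials:
L_0(t) = (t - 3)(t - 4)(t - 6) / [-560] = -(1/560)t^3 + (13/560)t^2 - (27/280)t + 9/70
L_1(t) = (t + 4)(t - 4)(t - 6) / [21] = (1/21)t^3 - (2/7)t^2 - (16/21)t + 32/7
L_2(t) = (t + 4)(t - 3)(t - 6) / [-16] = -(1/16)t^3 + (5/16)t^2 + (9/8)t - 9/2
L_3(t) = (t + 4)(t - 3)(t - 4) / [60] = (1/60)t^3 - (1/20)t^2 - (4/15)t + 4/5
q(t) = (-27)·L_0 + 57·L_1 + 117·L_2 + 333·L_3
  (-27)·L_0(t) = (27/560)t^3 - (351/560)t^2 + (729/280)t - 243/70
  57·L_1(t) = (19/7)t^3 - (114/7)t^2 - (304/7)t + 1824/7
  117·L_2(t) = -(117/16)t^3 + (585/16)t^2 + (1053/8)t - 1053/2
  333·L_3(t) = (111/20)t^3 - (333/20)t^2 - (444/5)t + 1332/5
Adding term by term: t^3 + 3t^2 + 2t - 3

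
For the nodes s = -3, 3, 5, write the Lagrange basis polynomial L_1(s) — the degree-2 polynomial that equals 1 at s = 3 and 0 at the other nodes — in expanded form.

L_1(s) = -(1/12)s^2 + (1/6)s + 5/4

L_1(s) = (s + 3)(s - 5) / [(6)·(-2)]
       = (s^2 - 2s - 15) / (-12)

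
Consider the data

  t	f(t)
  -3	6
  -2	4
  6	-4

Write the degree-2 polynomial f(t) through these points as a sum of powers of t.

Newton's divided differences:
f[-3,-2] = (4 - 6) / (-2 - (-3)) = -2
f[-2,6] = (-4 - 4) / (6 - (-2)) = -1
f[-3,-2,6] = (-1 - (-2)) / (6 - (-3)) = 1/9
f(t) = 6 + (-2)·(t + 3) + (1/9)·(t + 3)(t + 2)
Expanding: f(t) = (1/9)t^2 - (13/9)t + 2/3

f(t) = (1/9)t^2 - (13/9)t + 2/3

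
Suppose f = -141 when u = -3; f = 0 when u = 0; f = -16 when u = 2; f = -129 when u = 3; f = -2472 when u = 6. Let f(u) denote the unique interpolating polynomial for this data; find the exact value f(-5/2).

-515/8

L_0(-5/2) = (-5/2)·(-9/2)·(-11/2)·(-17/2)/[(-3)·(-5)·(-6)·(-9)] = 187/288
L_1(-5/2) = (1/2)·(-9/2)·(-11/2)·(-17/2)/[(3)·(-2)·(-3)·(-6)] = 187/192
L_2(-5/2) = (1/2)·(-5/2)·(-11/2)·(-17/2)/[(5)·(2)·(-1)·(-4)] = -187/128
L_3(-5/2) = (1/2)·(-5/2)·(-9/2)·(-17/2)/[(6)·(3)·(1)·(-3)] = 85/96
L_4(-5/2) = (1/2)·(-5/2)·(-9/2)·(-11/2)/[(9)·(6)·(4)·(3)] = -55/1152
Sum: (-141)·(187/288) + 0 + (-16)·(-187/128) + (-129)·(85/96) + (-2472)·(-55/1152) = -515/8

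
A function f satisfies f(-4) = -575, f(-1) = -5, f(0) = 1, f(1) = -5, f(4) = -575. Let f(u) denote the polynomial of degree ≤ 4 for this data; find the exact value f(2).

L_0(2) = (3)·(2)·(1)·(-2)/[(-3)·(-4)·(-5)·(-8)] = -1/40
L_1(2) = (6)·(2)·(1)·(-2)/[(3)·(-1)·(-2)·(-5)] = 4/5
L_2(2) = (6)·(3)·(1)·(-2)/[(4)·(1)·(-1)·(-4)] = -9/4
L_3(2) = (6)·(3)·(2)·(-2)/[(5)·(2)·(1)·(-3)] = 12/5
L_4(2) = (6)·(3)·(2)·(1)/[(8)·(5)·(4)·(3)] = 3/40
Sum: (-575)·(-1/40) + (-5)·(4/5) + 1·(-9/4) + (-5)·(12/5) + (-575)·(3/40) = -47

-47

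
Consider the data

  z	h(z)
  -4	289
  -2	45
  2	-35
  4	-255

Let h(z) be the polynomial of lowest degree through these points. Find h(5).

-494

Using Newton's divided-difference form:
h[-4,-2] = (45 - 289) / (-2 - (-4)) = -122
h[-2,2] = (-35 - 45) / (2 - (-2)) = -20
h[2,4] = (-255 - (-35)) / (4 - 2) = -110
h[-4,-2,2] = (-20 - (-122)) / (2 - (-4)) = 17
h[-2,2,4] = (-110 - (-20)) / (4 - (-2)) = -15
h[-4,-2,2,4] = (-15 - 17) / (4 - (-4)) = -4
h(5) = 289 + (-122)·(9) + 17·(9)·(7) + (-4)·(9)·(7)·(3) = -494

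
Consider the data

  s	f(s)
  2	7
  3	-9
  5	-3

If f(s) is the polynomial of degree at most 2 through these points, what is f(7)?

Using Newton's divided-difference form:
f[2,3] = (-9 - 7) / (3 - 2) = -16
f[3,5] = (-3 - (-9)) / (5 - 3) = 3
f[2,3,5] = (3 - (-16)) / (5 - 2) = 19/3
f(7) = 7 + (-16)·(5) + (19/3)·(5)·(4) = 161/3

161/3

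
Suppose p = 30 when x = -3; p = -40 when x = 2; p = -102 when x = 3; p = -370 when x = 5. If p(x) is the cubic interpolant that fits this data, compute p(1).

-10

Evaluate each Lagrange basis at x = 1:
L_0(1) = (-1)·(-2)·(-4)/[(-5)·(-6)·(-8)] = 1/30
L_1(1) = (4)·(-2)·(-4)/[(5)·(-1)·(-3)] = 32/15
L_2(1) = (4)·(-1)·(-4)/[(6)·(1)·(-2)] = -4/3
L_3(1) = (4)·(-1)·(-2)/[(8)·(3)·(2)] = 1/6
Sum: 30·(1/30) + (-40)·(32/15) + (-102)·(-4/3) + (-370)·(1/6) = -10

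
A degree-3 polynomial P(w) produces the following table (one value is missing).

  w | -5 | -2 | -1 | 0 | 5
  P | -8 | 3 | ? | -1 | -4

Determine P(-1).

8/5

The 4 known values determine P uniquely (degree ≤ 3).
L_0(-1) = (1)·(-1)·(-6)/[(-3)·(-5)·(-10)] = -1/25
L_1(-1) = (4)·(-1)·(-6)/[(3)·(-2)·(-7)] = 4/7
L_2(-1) = (4)·(1)·(-6)/[(5)·(2)·(-5)] = 12/25
L_3(-1) = (4)·(1)·(-1)/[(10)·(7)·(5)] = -2/175
Sum: (-8)·(-1/25) + 3·(4/7) + (-1)·(12/25) + (-4)·(-2/175) = 8/5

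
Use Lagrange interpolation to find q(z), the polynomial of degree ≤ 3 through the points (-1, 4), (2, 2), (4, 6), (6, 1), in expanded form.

Build the Lagrange basis polynomials:
L_0(z) = (z - 2)(z - 4)(z - 6) / [-105] = -(1/105)z^3 + (4/35)z^2 - (44/105)z + 16/35
L_1(z) = (z + 1)(z - 4)(z - 6) / [24] = (1/24)z^3 - (3/8)z^2 + (7/12)z + 1
L_2(z) = (z + 1)(z - 2)(z - 6) / [-20] = -(1/20)z^3 + (7/20)z^2 - (1/5)z - 3/5
L_3(z) = (z + 1)(z - 2)(z - 4) / [56] = (1/56)z^3 - (5/56)z^2 + (1/28)z + 1/7
q(z) = 4·L_0 + 2·L_1 + 6·L_2 + 1·L_3
  4·L_0(z) = -(4/105)z^3 + (16/35)z^2 - (176/105)z + 64/35
  2·L_1(z) = (1/12)z^3 - (3/4)z^2 + (7/6)z + 2
  6·L_2(z) = -(3/10)z^3 + (21/10)z^2 - (6/5)z - 18/5
  1·L_3(z) = (1/56)z^3 - (5/56)z^2 + (1/28)z + 1/7
Adding term by term: -(199/840)z^3 + (481/280)z^2 - (703/420)z + 13/35

q(z) = -(199/840)z^3 + (481/280)z^2 - (703/420)z + 13/35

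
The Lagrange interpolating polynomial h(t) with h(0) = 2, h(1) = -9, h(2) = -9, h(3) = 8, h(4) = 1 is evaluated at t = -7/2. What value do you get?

Evaluate each Lagrange basis at t = -7/2:
L_0(-7/2) = (-9/2)·(-11/2)·(-13/2)·(-15/2)/[(-1)·(-2)·(-3)·(-4)] = 6435/128
L_1(-7/2) = (-7/2)·(-11/2)·(-13/2)·(-15/2)/[(1)·(-1)·(-2)·(-3)] = -5005/32
L_2(-7/2) = (-7/2)·(-9/2)·(-13/2)·(-15/2)/[(2)·(1)·(-1)·(-2)] = 12285/64
L_3(-7/2) = (-7/2)·(-9/2)·(-11/2)·(-15/2)/[(3)·(2)·(1)·(-1)] = -3465/32
L_4(-7/2) = (-7/2)·(-9/2)·(-11/2)·(-13/2)/[(4)·(3)·(2)·(1)] = 3003/128
Sum: 2·(6435/128) + (-9)·(-5005/32) + (-9)·(12285/64) + 8·(-3465/32) + 1·(3003/128) = -135957/128

-135957/128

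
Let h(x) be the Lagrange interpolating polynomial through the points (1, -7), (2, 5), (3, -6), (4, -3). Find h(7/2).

Evaluate each Lagrange basis at x = 7/2:
L_0(7/2) = (3/2)·(1/2)·(-1/2)/[(-1)·(-2)·(-3)] = 1/16
L_1(7/2) = (5/2)·(1/2)·(-1/2)/[(1)·(-1)·(-2)] = -5/16
L_2(7/2) = (5/2)·(3/2)·(-1/2)/[(2)·(1)·(-1)] = 15/16
L_3(7/2) = (5/2)·(3/2)·(1/2)/[(3)·(2)·(1)] = 5/16
Sum: (-7)·(1/16) + 5·(-5/16) + (-6)·(15/16) + (-3)·(5/16) = -137/16

-137/16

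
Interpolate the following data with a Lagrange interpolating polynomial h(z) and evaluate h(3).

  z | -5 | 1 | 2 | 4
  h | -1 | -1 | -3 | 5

-95/63

L_0(3) = (2)·(1)·(-1)/[(-6)·(-7)·(-9)] = 1/189
L_1(3) = (8)·(1)·(-1)/[(6)·(-1)·(-3)] = -4/9
L_2(3) = (8)·(2)·(-1)/[(7)·(1)·(-2)] = 8/7
L_3(3) = (8)·(2)·(1)/[(9)·(3)·(2)] = 8/27
Sum: (-1)·(1/189) + (-1)·(-4/9) + (-3)·(8/7) + 5·(8/27) = -95/63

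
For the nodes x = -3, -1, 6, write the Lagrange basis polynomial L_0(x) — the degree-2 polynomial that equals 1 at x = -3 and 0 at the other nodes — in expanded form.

L_0(x) = (x + 1)(x - 6) / [(-2)·(-9)]
       = (x^2 - 5x - 6) / (18)

L_0(x) = (1/18)x^2 - (5/18)x - 1/3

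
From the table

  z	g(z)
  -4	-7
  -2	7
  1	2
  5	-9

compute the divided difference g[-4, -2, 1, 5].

g[-4,-2] = (7 - (-7)) / (-2 - (-4)) = 7
g[-2,1] = (2 - 7) / (1 - (-2)) = -5/3
g[1,5] = (-9 - 2) / (5 - 1) = -11/4
g[-4,-2,1] = (-5/3 - 7) / (1 - (-4)) = -26/15
g[-2,1,5] = (-11/4 - (-5/3)) / (5 - (-2)) = -13/84
g[-4,-2,1,5] = (-13/84 - (-26/15)) / (5 - (-4)) = 221/1260

221/1260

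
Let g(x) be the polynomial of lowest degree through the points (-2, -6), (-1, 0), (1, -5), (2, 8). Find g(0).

-11/3

Evaluate each Lagrange basis at x = 0:
L_0(0) = (1)·(-1)·(-2)/[(-1)·(-3)·(-4)] = -1/6
L_1(0) = (2)·(-1)·(-2)/[(1)·(-2)·(-3)] = 2/3
L_2(0) = (2)·(1)·(-2)/[(3)·(2)·(-1)] = 2/3
L_3(0) = (2)·(1)·(-1)/[(4)·(3)·(1)] = -1/6
Sum: (-6)·(-1/6) + 0 + (-5)·(2/3) + 8·(-1/6) = -11/3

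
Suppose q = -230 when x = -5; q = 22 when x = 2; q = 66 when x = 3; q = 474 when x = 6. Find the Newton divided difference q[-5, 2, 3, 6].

q[-5,2] = (22 - (-230)) / (2 - (-5)) = 36
q[2,3] = (66 - 22) / (3 - 2) = 44
q[3,6] = (474 - 66) / (6 - 3) = 136
q[-5,2,3] = (44 - 36) / (3 - (-5)) = 1
q[2,3,6] = (136 - 44) / (6 - 2) = 23
q[-5,2,3,6] = (23 - 1) / (6 - (-5)) = 2

2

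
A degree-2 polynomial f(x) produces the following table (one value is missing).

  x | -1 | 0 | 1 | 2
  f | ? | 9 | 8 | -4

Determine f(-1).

-1

The 3 known values determine f uniquely (degree ≤ 2).
Evaluate each Lagrange basis at x = -1:
L_0(-1) = (-2)·(-3)/[(-1)·(-2)] = 3
L_1(-1) = (-1)·(-3)/[(1)·(-1)] = -3
L_2(-1) = (-1)·(-2)/[(2)·(1)] = 1
Sum: 9·(3) + 8·(-3) + (-4)·(1) = -1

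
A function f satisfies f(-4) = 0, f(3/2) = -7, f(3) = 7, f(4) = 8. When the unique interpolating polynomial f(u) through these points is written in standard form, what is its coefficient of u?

353/33

Build the Lagrange basis polynomials:
L_0(u) = (u - 3/2)(u - 3)(u - 4) / [-308] = -(1/308)u^3 + (17/616)u^2 - (45/616)u + 9/154
L_1(u) = (u + 4)(u - 3)(u - 4) / [165/8] = (8/165)u^3 - (8/55)u^2 - (128/165)u + 128/55
L_2(u) = (u + 4)(u - 3/2)(u - 4) / [-21/2] = -(2/21)u^3 + (1/7)u^2 + (32/21)u - 16/7
L_3(u) = (u + 4)(u - 3/2)(u - 3) / [20] = (1/20)u^3 - (1/40)u^2 - (27/40)u + 9/10
f(u) = 0·L_0 + (-7)·L_1 + 7·L_2 + 8·L_3
Only the coefficient of u is needed; take it from each L_i and combine:
0·(-45/616) + (-7)·(-128/165) + 7·(32/21) + 8·(-27/40) = 353/33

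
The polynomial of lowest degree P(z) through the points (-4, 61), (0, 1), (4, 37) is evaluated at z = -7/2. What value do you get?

L_0(-7/2) = (-7/2)·(-15/2)/[(-4)·(-8)] = 105/128
L_1(-7/2) = (1/2)·(-15/2)/[(4)·(-4)] = 15/64
L_2(-7/2) = (1/2)·(-7/2)/[(8)·(4)] = -7/128
Sum: 61·(105/128) + 1·(15/64) + 37·(-7/128) = 193/4

193/4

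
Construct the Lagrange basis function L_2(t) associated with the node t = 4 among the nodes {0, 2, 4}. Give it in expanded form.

L_2(t) = t(t - 2) / [(4)·(2)]
       = (t^2 - 2t) / (8)

L_2(t) = (1/8)t^2 - (1/4)t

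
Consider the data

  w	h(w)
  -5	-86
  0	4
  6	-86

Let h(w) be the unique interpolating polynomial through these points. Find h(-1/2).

L_0(-1/2) = (-1/2)·(-13/2)/[(-5)·(-11)] = 13/220
L_1(-1/2) = (9/2)·(-13/2)/[(5)·(-6)] = 39/40
L_2(-1/2) = (9/2)·(-1/2)/[(11)·(6)] = -3/88
Sum: (-86)·(13/220) + 4·(39/40) + (-86)·(-3/88) = 7/4

7/4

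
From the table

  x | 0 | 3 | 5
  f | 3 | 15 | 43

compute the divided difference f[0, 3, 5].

2

f[0,3] = (15 - 3) / (3 - 0) = 4
f[3,5] = (43 - 15) / (5 - 3) = 14
f[0,3,5] = (14 - 4) / (5 - 0) = 2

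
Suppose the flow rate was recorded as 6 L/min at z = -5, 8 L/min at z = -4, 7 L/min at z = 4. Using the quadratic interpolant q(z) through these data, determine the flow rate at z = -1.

Using Newton's divided-difference form:
q[-5,-4] = (8 - 6) / (-4 - (-5)) = 2
q[-4,4] = (7 - 8) / (4 - (-4)) = -1/8
q[-5,-4,4] = (-1/8 - 2) / (4 - (-5)) = -17/72
q(-1) = 6 + 2·(4) + (-17/72)·(4)·(3) = 67/6

67/6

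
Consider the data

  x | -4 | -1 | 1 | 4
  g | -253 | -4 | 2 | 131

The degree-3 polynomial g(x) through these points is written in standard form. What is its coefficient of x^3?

3

The leading coefficient equals the top divided difference g[-4,-1,1,4].
g[-4,-1] = (-4 - (-253)) / (-1 - (-4)) = 83
g[-1,1] = (2 - (-4)) / (1 - (-1)) = 3
g[1,4] = (131 - 2) / (4 - 1) = 43
g[-4,-1,1] = (3 - 83) / (1 - (-4)) = -16
g[-1,1,4] = (43 - 3) / (4 - (-1)) = 8
g[-4,-1,1,4] = (8 - (-16)) / (4 - (-4)) = 3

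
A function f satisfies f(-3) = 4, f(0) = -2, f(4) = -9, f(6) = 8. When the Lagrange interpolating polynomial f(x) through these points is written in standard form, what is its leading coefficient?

281/1512

The leading coefficient equals the top divided difference f[-3,0,4,6].
f[-3,0] = (-2 - 4) / (0 - (-3)) = -2
f[0,4] = (-9 - (-2)) / (4 - 0) = -7/4
f[4,6] = (8 - (-9)) / (6 - 4) = 17/2
f[-3,0,4] = (-7/4 - (-2)) / (4 - (-3)) = 1/28
f[0,4,6] = (17/2 - (-7/4)) / (6 - 0) = 41/24
f[-3,0,4,6] = (41/24 - 1/28) / (6 - (-3)) = 281/1512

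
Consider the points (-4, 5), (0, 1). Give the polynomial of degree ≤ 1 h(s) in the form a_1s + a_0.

h(s) = -s + 1

Build the Lagrange basis polynomials:
L_0(s) = s / [-4] = -(1/4)s
L_1(s) = (s + 4) / [4] = (1/4)s + 1
h(s) = 5·L_0 + 1·L_1
  5·L_0(s) = -(5/4)s
  1·L_1(s) = (1/4)s + 1
Adding term by term: -s + 1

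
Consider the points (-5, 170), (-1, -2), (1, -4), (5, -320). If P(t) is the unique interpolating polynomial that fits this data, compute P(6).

Using Newton's divided-difference form:
P[-5,-1] = (-2 - 170) / (-1 - (-5)) = -43
P[-1,1] = (-4 - (-2)) / (1 - (-1)) = -1
P[1,5] = (-320 - (-4)) / (5 - 1) = -79
P[-5,-1,1] = (-1 - (-43)) / (1 - (-5)) = 7
P[-1,1,5] = (-79 - (-1)) / (5 - (-1)) = -13
P[-5,-1,1,5] = (-13 - 7) / (5 - (-5)) = -2
P(6) = 170 + (-43)·(11) + 7·(11)·(7) + (-2)·(11)·(7)·(5) = -534

-534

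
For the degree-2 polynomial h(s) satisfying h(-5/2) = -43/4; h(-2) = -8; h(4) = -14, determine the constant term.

L_0(s) = (s + 2)(s - 4) / [13/4] = (4/13)s^2 - (8/13)s - 32/13
L_1(s) = (s + 5/2)(s - 4) / [-3] = -(1/3)s^2 + (1/2)s + 10/3
L_2(s) = (s + 5/2)(s + 2) / [39] = (1/39)s^2 + (3/26)s + 5/39
h(s) = (-43/4)·L_0 + (-8)·L_1 + (-14)·L_2
Only the constant term is needed; take it from each L_i and combine:
(-43/4)·(-32/13) + (-8)·(10/3) + (-14)·(5/39) = -2

-2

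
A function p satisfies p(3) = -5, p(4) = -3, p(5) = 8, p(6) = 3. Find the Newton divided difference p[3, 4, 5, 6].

-25/6

p[3,4] = (-3 - (-5)) / (4 - 3) = 2
p[4,5] = (8 - (-3)) / (5 - 4) = 11
p[5,6] = (3 - 8) / (6 - 5) = -5
p[3,4,5] = (11 - 2) / (5 - 3) = 9/2
p[4,5,6] = (-5 - 11) / (6 - 4) = -8
p[3,4,5,6] = (-8 - 9/2) / (6 - 3) = -25/6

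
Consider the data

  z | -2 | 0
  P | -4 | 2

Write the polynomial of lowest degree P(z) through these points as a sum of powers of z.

P(z) = 3z + 2

Build the Lagrange basis polynomials:
L_0(z) = z / [-2] = -(1/2)z
L_1(z) = (z + 2) / [2] = (1/2)z + 1
P(z) = (-4)·L_0 + 2·L_1
  (-4)·L_0(z) = 2z
  2·L_1(z) = z + 2
Adding term by term: 3z + 2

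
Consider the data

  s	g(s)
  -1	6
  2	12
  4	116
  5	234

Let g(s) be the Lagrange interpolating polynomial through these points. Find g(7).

662

L_0(7) = (5)·(3)·(2)/[(-3)·(-5)·(-6)] = -1/3
L_1(7) = (8)·(3)·(2)/[(3)·(-2)·(-3)] = 8/3
L_2(7) = (8)·(5)·(2)/[(5)·(2)·(-1)] = -8
L_3(7) = (8)·(5)·(3)/[(6)·(3)·(1)] = 20/3
Sum: 6·(-1/3) + 12·(8/3) + 116·(-8) + 234·(20/3) = 662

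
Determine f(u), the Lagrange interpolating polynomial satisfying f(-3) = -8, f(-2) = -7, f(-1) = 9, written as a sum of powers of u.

Build the Lagrange basis polynomials:
L_0(u) = (u + 2)(u + 1) / [2] = (1/2)u^2 + (3/2)u + 1
L_1(u) = (u + 3)(u + 1) / [-1] = -u^2 - 4u - 3
L_2(u) = (u + 3)(u + 2) / [2] = (1/2)u^2 + (5/2)u + 3
f(u) = (-8)·L_0 + (-7)·L_1 + 9·L_2
  (-8)·L_0(u) = -4u^2 - 12u - 8
  (-7)·L_1(u) = 7u^2 + 28u + 21
  9·L_2(u) = (9/2)u^2 + (45/2)u + 27
Adding term by term: (15/2)u^2 + (77/2)u + 40

f(u) = (15/2)u^2 + (77/2)u + 40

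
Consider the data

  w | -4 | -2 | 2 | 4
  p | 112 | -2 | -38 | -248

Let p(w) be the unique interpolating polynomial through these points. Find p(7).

L_0(7) = (9)·(5)·(3)/[(-2)·(-6)·(-8)] = -45/32
L_1(7) = (11)·(5)·(3)/[(2)·(-4)·(-6)] = 55/16
L_2(7) = (11)·(9)·(3)/[(6)·(4)·(-2)] = -99/16
L_3(7) = (11)·(9)·(5)/[(8)·(6)·(2)] = 165/32
Sum: 112·(-45/32) + (-2)·(55/16) + (-38)·(-99/16) + (-248)·(165/32) = -1208

-1208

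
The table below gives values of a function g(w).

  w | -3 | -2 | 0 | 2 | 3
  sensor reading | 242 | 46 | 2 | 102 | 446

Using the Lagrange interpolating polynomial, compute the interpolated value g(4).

1306

Evaluate each Lagrange basis at w = 4:
L_0(4) = (6)·(4)·(2)·(1)/[(-1)·(-3)·(-5)·(-6)] = 8/15
L_1(4) = (7)·(4)·(2)·(1)/[(1)·(-2)·(-4)·(-5)] = -7/5
L_2(4) = (7)·(6)·(2)·(1)/[(3)·(2)·(-2)·(-3)] = 7/3
L_3(4) = (7)·(6)·(4)·(1)/[(5)·(4)·(2)·(-1)] = -21/5
L_4(4) = (7)·(6)·(4)·(2)/[(6)·(5)·(3)·(1)] = 56/15
Sum: 242·(8/15) + 46·(-7/5) + 2·(7/3) + 102·(-21/5) + 446·(56/15) = 1306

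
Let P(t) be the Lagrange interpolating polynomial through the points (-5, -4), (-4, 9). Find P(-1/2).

Evaluate each Lagrange basis at t = -1/2:
L_0(-1/2) = (7/2)/[(-1)] = -7/2
L_1(-1/2) = (9/2)/[(1)] = 9/2
Sum: (-4)·(-7/2) + 9·(9/2) = 109/2

109/2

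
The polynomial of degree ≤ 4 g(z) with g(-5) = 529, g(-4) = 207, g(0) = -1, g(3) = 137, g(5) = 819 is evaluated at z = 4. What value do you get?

Evaluate each Lagrange basis at z = 4:
L_0(4) = (8)·(4)·(1)·(-1)/[(-1)·(-5)·(-8)·(-10)] = -2/25
L_1(4) = (9)·(4)·(1)·(-1)/[(1)·(-4)·(-7)·(-9)] = 1/7
L_2(4) = (9)·(8)·(1)·(-1)/[(5)·(4)·(-3)·(-5)] = -6/25
L_3(4) = (9)·(8)·(4)·(-1)/[(8)·(7)·(3)·(-2)] = 6/7
L_4(4) = (9)·(8)·(4)·(1)/[(10)·(9)·(5)·(2)] = 8/25
Sum: 529·(-2/25) + 207·(1/7) + (-1)·(-6/25) + 137·(6/7) + 819·(8/25) = 367

367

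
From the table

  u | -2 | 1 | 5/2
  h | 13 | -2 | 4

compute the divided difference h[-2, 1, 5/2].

2

h[-2,1] = (-2 - 13) / (1 - (-2)) = -5
h[1,5/2] = (4 - (-2)) / (5/2 - 1) = 4
h[-2,1,5/2] = (4 - (-5)) / (5/2 - (-2)) = 2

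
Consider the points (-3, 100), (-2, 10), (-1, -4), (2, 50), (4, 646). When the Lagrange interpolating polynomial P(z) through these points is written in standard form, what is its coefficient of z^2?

0

Build the Lagrange basis polynomials:
L_0(z) = (z + 2)(z + 1)(z - 2)(z - 4) / [70] = (1/70)z^4 - (3/70)z^3 - (4/35)z^2 + (6/35)z + 8/35
L_1(z) = (z + 3)(z + 1)(z - 2)(z - 4) / [-24] = -(1/24)z^4 + (1/12)z^3 + (13/24)z^2 - (7/12)z - 1
L_2(z) = (z + 3)(z + 2)(z - 2)(z - 4) / [30] = (1/30)z^4 - (1/30)z^3 - (8/15)z^2 + (2/15)z + 8/5
L_3(z) = (z + 3)(z + 2)(z + 1)(z - 4) / [-120] = -(1/120)z^4 - (1/60)z^3 + (13/120)z^2 + (19/60)z + 1/5
L_4(z) = (z + 3)(z + 2)(z + 1)(z - 2) / [420] = (1/420)z^4 + (1/105)z^3 - (1/420)z^2 - (4/105)z - 1/35
P(z) = 100·L_0 + 10·L_1 + (-4)·L_2 + 50·L_3 + 646·L_4
Only the coefficient of z^2 is needed; take it from each L_i and combine:
100·(-4/35) + 10·(13/24) + (-4)·(-8/15) + 50·(13/120) + 646·(-1/420) = 0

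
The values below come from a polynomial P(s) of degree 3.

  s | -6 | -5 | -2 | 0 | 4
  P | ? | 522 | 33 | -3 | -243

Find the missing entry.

The 4 known values determine P uniquely (degree ≤ 3).
Evaluate each Lagrange basis at s = -6:
L_0(-6) = (-4)·(-6)·(-10)/[(-3)·(-5)·(-9)] = 16/9
L_1(-6) = (-1)·(-6)·(-10)/[(3)·(-2)·(-6)] = -5/3
L_2(-6) = (-1)·(-4)·(-10)/[(5)·(2)·(-4)] = 1
L_3(-6) = (-1)·(-4)·(-6)/[(9)·(6)·(4)] = -1/9
Sum: 522·(16/9) + 33·(-5/3) + (-3)·(1) + (-243)·(-1/9) = 897

897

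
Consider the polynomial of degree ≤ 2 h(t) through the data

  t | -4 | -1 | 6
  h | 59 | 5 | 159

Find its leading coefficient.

The leading coefficient equals the top divided difference h[-4,-1,6].
h[-4,-1] = (5 - 59) / (-1 - (-4)) = -18
h[-1,6] = (159 - 5) / (6 - (-1)) = 22
h[-4,-1,6] = (22 - (-18)) / (6 - (-4)) = 4

4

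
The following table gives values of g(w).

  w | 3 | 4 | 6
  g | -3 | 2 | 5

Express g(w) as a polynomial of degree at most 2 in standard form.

Newton's divided differences:
g[3,4] = (2 - (-3)) / (4 - 3) = 5
g[4,6] = (5 - 2) / (6 - 4) = 3/2
g[3,4,6] = (3/2 - 5) / (6 - 3) = -7/6
g(w) = -3 + 5·(w - 3) + (-7/6)·(w - 3)(w - 4)
Expanding: g(w) = -(7/6)w^2 + (79/6)w - 32

g(w) = -(7/6)w^2 + (79/6)w - 32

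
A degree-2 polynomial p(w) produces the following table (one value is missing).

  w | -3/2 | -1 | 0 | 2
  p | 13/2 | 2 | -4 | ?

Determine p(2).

The 3 known values determine p uniquely (degree ≤ 2).
L_0(2) = (3)·(2)/[(-1/2)·(-3/2)] = 8
L_1(2) = (7/2)·(2)/[(1/2)·(-1)] = -14
L_2(2) = (7/2)·(3)/[(3/2)·(1)] = 7
Sum: 13/2·(8) + 2·(-14) + (-4)·(7) = -4

-4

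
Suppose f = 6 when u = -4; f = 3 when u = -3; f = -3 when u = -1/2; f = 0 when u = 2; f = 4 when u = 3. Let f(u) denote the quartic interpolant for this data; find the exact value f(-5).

1368/175

Using Newton's divided-difference form:
f[-4,-3] = (3 - 6) / (-3 - (-4)) = -3
f[-3,-1/2] = (-3 - 3) / (-1/2 - (-3)) = -12/5
f[-1/2,2] = (0 - (-3)) / (2 - (-1/2)) = 6/5
f[2,3] = (4 - 0) / (3 - 2) = 4
f[-4,-3,-1/2] = (-12/5 - (-3)) / (-1/2 - (-4)) = 6/35
f[-3,-1/2,2] = (6/5 - (-12/5)) / (2 - (-3)) = 18/25
f[-1/2,2,3] = (4 - 6/5) / (3 - (-1/2)) = 4/5
f[-4,-3,-1/2,2] = (18/25 - 6/35) / (2 - (-4)) = 16/175
f[-3,-1/2,2,3] = (4/5 - 18/25) / (3 - (-3)) = 1/75
f[-4,-3,-1/2,2,3] = (1/75 - 16/175) / (3 - (-4)) = -41/3675
f(-5) = 6 + (-3)·(-1) + (6/35)·(-1)·(-2) + (16/175)·(-1)·(-2)·(-9/2) + (-41/3675)·(-1)·(-2)·(-9/2)·(-7) = 1368/175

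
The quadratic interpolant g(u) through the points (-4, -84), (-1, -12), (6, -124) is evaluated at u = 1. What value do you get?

-4

Using Newton's divided-difference form:
g[-4,-1] = (-12 - (-84)) / (-1 - (-4)) = 24
g[-1,6] = (-124 - (-12)) / (6 - (-1)) = -16
g[-4,-1,6] = (-16 - 24) / (6 - (-4)) = -4
g(1) = -84 + 24·(5) + (-4)·(5)·(2) = -4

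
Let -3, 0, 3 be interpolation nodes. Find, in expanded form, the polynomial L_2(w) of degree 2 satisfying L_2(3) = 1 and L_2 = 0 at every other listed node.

L_2(w) = (1/18)w^2 + (1/6)w

L_2(w) = (w + 3)w / [(6)·(3)]
       = (w^2 + 3w) / (18)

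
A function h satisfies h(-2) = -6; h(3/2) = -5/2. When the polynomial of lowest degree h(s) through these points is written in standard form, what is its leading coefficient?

1

Build the Lagrange basis polynomials:
L_0(s) = (s - 3/2) / [-7/2] = -(2/7)s + 3/7
L_1(s) = (s + 2) / [7/2] = (2/7)s + 4/7
h(s) = (-6)·L_0 + (-5/2)·L_1
Only the coefficient of s is needed; take it from each L_i and combine:
(-6)·(-2/7) + (-5/2)·(2/7) = 1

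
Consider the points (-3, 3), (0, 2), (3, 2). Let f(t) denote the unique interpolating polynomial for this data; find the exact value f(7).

Evaluate each Lagrange basis at t = 7:
L_0(7) = (7)·(4)/[(-3)·(-6)] = 14/9
L_1(7) = (10)·(4)/[(3)·(-3)] = -40/9
L_2(7) = (10)·(7)/[(6)·(3)] = 35/9
Sum: 3·(14/9) + 2·(-40/9) + 2·(35/9) = 32/9

32/9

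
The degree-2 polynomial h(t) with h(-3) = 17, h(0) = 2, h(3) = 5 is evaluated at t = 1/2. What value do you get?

Evaluate each Lagrange basis at t = 1/2:
L_0(1/2) = (1/2)·(-5/2)/[(-3)·(-6)] = -5/72
L_1(1/2) = (7/2)·(-5/2)/[(3)·(-3)] = 35/36
L_2(1/2) = (7/2)·(1/2)/[(6)·(3)] = 7/72
Sum: 17·(-5/72) + 2·(35/36) + 5·(7/72) = 5/4

5/4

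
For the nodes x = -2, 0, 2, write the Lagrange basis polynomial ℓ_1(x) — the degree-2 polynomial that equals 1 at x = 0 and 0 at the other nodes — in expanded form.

ℓ_1(x) = (x + 2)(x - 2) / [(2)·(-2)]
       = (x^2 - 4) / (-4)

ℓ_1(x) = -(1/4)x^2 + 1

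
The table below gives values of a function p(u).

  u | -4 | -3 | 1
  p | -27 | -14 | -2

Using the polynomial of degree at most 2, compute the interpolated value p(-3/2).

-2

Using Newton's divided-difference form:
p[-4,-3] = (-14 - (-27)) / (-3 - (-4)) = 13
p[-3,1] = (-2 - (-14)) / (1 - (-3)) = 3
p[-4,-3,1] = (3 - 13) / (1 - (-4)) = -2
p(-3/2) = -27 + 13·(5/2) + (-2)·(5/2)·(3/2) = -2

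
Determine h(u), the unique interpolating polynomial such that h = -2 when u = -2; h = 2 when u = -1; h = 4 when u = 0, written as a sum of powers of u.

h(u) = -u^2 + u + 4

Newton's divided differences:
h[-2,-1] = (2 - (-2)) / (-1 - (-2)) = 4
h[-1,0] = (4 - 2) / (0 - (-1)) = 2
h[-2,-1,0] = (2 - 4) / (0 - (-2)) = -1
h(u) = -2 + 4·(u + 2) + (-1)·(u + 2)(u + 1)
Expanding: h(u) = -u^2 + u + 4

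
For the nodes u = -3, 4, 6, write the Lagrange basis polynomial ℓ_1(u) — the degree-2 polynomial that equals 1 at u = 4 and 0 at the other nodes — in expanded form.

ℓ_1(u) = (u + 3)(u - 6) / [(7)·(-2)]
       = (u^2 - 3u - 18) / (-14)

ℓ_1(u) = -(1/14)u^2 + (3/14)u + 9/7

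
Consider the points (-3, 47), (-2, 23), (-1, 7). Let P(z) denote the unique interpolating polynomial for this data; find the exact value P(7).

Using Newton's divided-difference form:
P[-3,-2] = (23 - 47) / (-2 - (-3)) = -24
P[-2,-1] = (7 - 23) / (-1 - (-2)) = -16
P[-3,-2,-1] = (-16 - (-24)) / (-1 - (-3)) = 4
P(7) = 47 + (-24)·(10) + 4·(10)·(9) = 167

167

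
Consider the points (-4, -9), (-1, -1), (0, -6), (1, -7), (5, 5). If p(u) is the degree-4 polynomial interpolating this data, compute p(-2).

83/18

Using Newton's divided-difference form:
p[-4,-1] = (-1 - (-9)) / (-1 - (-4)) = 8/3
p[-1,0] = (-6 - (-1)) / (0 - (-1)) = -5
p[0,1] = (-7 - (-6)) / (1 - 0) = -1
p[1,5] = (5 - (-7)) / (5 - 1) = 3
p[-4,-1,0] = (-5 - 8/3) / (0 - (-4)) = -23/12
p[-1,0,1] = (-1 - (-5)) / (1 - (-1)) = 2
p[0,1,5] = (3 - (-1)) / (5 - 0) = 4/5
p[-4,-1,0,1] = (2 - (-23/12)) / (1 - (-4)) = 47/60
p[-1,0,1,5] = (4/5 - 2) / (5 - (-1)) = -1/5
p[-4,-1,0,1,5] = (-1/5 - 47/60) / (5 - (-4)) = -59/540
p(-2) = -9 + (8/3)·(2) + (-23/12)·(2)·(-1) + (47/60)·(2)·(-1)·(-2) + (-59/540)·(2)·(-1)·(-2)·(-3) = 83/18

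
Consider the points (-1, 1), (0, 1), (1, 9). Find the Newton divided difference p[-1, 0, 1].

p[-1,0] = (1 - 1) / (0 - (-1)) = 0
p[0,1] = (9 - 1) / (1 - 0) = 8
p[-1,0,1] = (8 - 0) / (1 - (-1)) = 4

4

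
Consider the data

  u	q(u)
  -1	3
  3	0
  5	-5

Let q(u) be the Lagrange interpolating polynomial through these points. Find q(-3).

1

Evaluate each Lagrange basis at u = -3:
L_0(-3) = (-6)·(-8)/[(-4)·(-6)] = 2
L_1(-3) = (-2)·(-8)/[(4)·(-2)] = -2
L_2(-3) = (-2)·(-6)/[(6)·(2)] = 1
Sum: 3·(2) + 0 + (-5)·(1) = 1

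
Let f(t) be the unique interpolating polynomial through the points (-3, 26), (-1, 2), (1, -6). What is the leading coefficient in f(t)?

2

Build the Lagrange basis polynomials:
L_0(t) = (t + 1)(t - 1) / [8] = (1/8)t^2 - 1/8
L_1(t) = (t + 3)(t - 1) / [-4] = -(1/4)t^2 - (1/2)t + 3/4
L_2(t) = (t + 3)(t + 1) / [8] = (1/8)t^2 + (1/2)t + 3/8
f(t) = 26·L_0 + 2·L_1 + (-6)·L_2
Only the coefficient of t^2 is needed; take it from each L_i and combine:
26·(1/8) + 2·(-1/4) + (-6)·(1/8) = 2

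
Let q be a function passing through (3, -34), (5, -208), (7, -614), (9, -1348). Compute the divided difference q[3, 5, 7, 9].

q[3,5] = (-208 - (-34)) / (5 - 3) = -87
q[5,7] = (-614 - (-208)) / (7 - 5) = -203
q[7,9] = (-1348 - (-614)) / (9 - 7) = -367
q[3,5,7] = (-203 - (-87)) / (7 - 3) = -29
q[5,7,9] = (-367 - (-203)) / (9 - 5) = -41
q[3,5,7,9] = (-41 - (-29)) / (9 - 3) = -2

-2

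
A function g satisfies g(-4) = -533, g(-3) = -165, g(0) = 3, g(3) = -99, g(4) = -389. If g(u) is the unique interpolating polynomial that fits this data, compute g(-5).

Using Newton's divided-difference form:
g[-4,-3] = (-165 - (-533)) / (-3 - (-4)) = 368
g[-3,0] = (3 - (-165)) / (0 - (-3)) = 56
g[0,3] = (-99 - 3) / (3 - 0) = -34
g[3,4] = (-389 - (-99)) / (4 - 3) = -290
g[-4,-3,0] = (56 - 368) / (0 - (-4)) = -78
g[-3,0,3] = (-34 - 56) / (3 - (-3)) = -15
g[0,3,4] = (-290 - (-34)) / (4 - 0) = -64
g[-4,-3,0,3] = (-15 - (-78)) / (3 - (-4)) = 9
g[-3,0,3,4] = (-64 - (-15)) / (4 - (-3)) = -7
g[-4,-3,0,3,4] = (-7 - 9) / (4 - (-4)) = -2
g(-5) = -533 + 368·(-1) + (-78)·(-1)·(-2) + 9·(-1)·(-2)·(-5) + (-2)·(-1)·(-2)·(-5)·(-8) = -1307

-1307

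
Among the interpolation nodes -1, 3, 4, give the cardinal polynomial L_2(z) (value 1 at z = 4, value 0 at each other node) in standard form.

L_2(z) = (1/5)z^2 - (2/5)z - 3/5

L_2(z) = (z + 1)(z - 3) / [(5)·(1)]
       = (z^2 - 2z - 3) / (5)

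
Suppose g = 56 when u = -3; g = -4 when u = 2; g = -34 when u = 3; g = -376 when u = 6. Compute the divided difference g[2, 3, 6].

g[2,3] = (-34 - (-4)) / (3 - 2) = -30
g[3,6] = (-376 - (-34)) / (6 - 3) = -114
g[2,3,6] = (-114 - (-30)) / (6 - 2) = -21

-21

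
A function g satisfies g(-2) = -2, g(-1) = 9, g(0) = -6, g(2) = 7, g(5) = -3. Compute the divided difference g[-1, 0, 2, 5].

g[-1,0] = (-6 - 9) / (0 - (-1)) = -15
g[0,2] = (7 - (-6)) / (2 - 0) = 13/2
g[2,5] = (-3 - 7) / (5 - 2) = -10/3
g[-1,0,2] = (13/2 - (-15)) / (2 - (-1)) = 43/6
g[0,2,5] = (-10/3 - 13/2) / (5 - 0) = -59/30
g[-1,0,2,5] = (-59/30 - 43/6) / (5 - (-1)) = -137/90

-137/90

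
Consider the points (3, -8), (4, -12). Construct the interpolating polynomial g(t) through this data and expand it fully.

g(t) = -4t + 4

Build the Lagrange basis polynomials:
L_0(t) = (t - 4) / [-1] = -t + 4
L_1(t) = (t - 3) / [1] = t - 3
g(t) = (-8)·L_0 + (-12)·L_1
  (-8)·L_0(t) = 8t - 32
  (-12)·L_1(t) = -12t + 36
Adding term by term: -4t + 4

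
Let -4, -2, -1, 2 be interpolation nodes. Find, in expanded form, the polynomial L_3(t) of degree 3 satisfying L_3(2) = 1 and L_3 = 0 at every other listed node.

L_3(t) = (t + 4)(t + 2)(t + 1) / [(6)·(4)·(3)]
       = (t^3 + 7t^2 + 14t + 8) / (72)

L_3(t) = (1/72)t^3 + (7/72)t^2 + (7/36)t + 1/9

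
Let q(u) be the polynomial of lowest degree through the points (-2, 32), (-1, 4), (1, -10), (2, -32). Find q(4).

L_0(4) = (5)·(3)·(2)/[(-1)·(-3)·(-4)] = -5/2
L_1(4) = (6)·(3)·(2)/[(1)·(-2)·(-3)] = 6
L_2(4) = (6)·(5)·(2)/[(3)·(2)·(-1)] = -10
L_3(4) = (6)·(5)·(3)/[(4)·(3)·(1)] = 15/2
Sum: 32·(-5/2) + 4·(6) + (-10)·(-10) + (-32)·(15/2) = -196

-196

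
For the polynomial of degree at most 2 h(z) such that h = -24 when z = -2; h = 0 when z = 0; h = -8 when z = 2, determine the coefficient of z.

Build the Lagrange basis polynomials:
L_0(z) = z(z - 2) / [8] = (1/8)z^2 - (1/4)z
L_1(z) = (z + 2)(z - 2) / [-4] = -(1/4)z^2 + 1
L_2(z) = (z + 2)z / [8] = (1/8)z^2 + (1/4)z
h(z) = (-24)·L_0 + 0·L_1 + (-8)·L_2
Only the coefficient of z is needed; take it from each L_i and combine:
(-24)·(-1/4) + 0·(0) + (-8)·(1/4) = 4

4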